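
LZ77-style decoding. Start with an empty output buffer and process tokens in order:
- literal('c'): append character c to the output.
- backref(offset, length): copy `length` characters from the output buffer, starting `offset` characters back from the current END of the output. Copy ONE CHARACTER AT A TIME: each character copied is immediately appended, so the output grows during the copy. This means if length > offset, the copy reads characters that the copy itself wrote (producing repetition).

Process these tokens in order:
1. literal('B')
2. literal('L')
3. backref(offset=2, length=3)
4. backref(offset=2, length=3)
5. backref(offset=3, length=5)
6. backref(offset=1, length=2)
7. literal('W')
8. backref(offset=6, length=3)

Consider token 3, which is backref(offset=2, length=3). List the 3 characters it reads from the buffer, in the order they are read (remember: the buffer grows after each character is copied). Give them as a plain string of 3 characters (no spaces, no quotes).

Answer: BLB

Derivation:
Token 1: literal('B'). Output: "B"
Token 2: literal('L'). Output: "BL"
Token 3: backref(off=2, len=3). Buffer before: "BL" (len 2)
  byte 1: read out[0]='B', append. Buffer now: "BLB"
  byte 2: read out[1]='L', append. Buffer now: "BLBL"
  byte 3: read out[2]='B', append. Buffer now: "BLBLB"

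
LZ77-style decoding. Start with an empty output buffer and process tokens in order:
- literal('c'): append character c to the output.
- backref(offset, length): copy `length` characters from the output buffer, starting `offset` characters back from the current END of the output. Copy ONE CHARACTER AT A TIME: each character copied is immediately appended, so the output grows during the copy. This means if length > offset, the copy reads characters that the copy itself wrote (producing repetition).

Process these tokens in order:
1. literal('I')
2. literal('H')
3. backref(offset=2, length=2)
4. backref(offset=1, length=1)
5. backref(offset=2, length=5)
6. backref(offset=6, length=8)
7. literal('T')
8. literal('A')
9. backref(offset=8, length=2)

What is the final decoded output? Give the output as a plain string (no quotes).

Answer: IHIHHHHHHHHHHHHHHHTAHH

Derivation:
Token 1: literal('I'). Output: "I"
Token 2: literal('H'). Output: "IH"
Token 3: backref(off=2, len=2). Copied 'IH' from pos 0. Output: "IHIH"
Token 4: backref(off=1, len=1). Copied 'H' from pos 3. Output: "IHIHH"
Token 5: backref(off=2, len=5) (overlapping!). Copied 'HHHHH' from pos 3. Output: "IHIHHHHHHH"
Token 6: backref(off=6, len=8) (overlapping!). Copied 'HHHHHHHH' from pos 4. Output: "IHIHHHHHHHHHHHHHHH"
Token 7: literal('T'). Output: "IHIHHHHHHHHHHHHHHHT"
Token 8: literal('A'). Output: "IHIHHHHHHHHHHHHHHHTA"
Token 9: backref(off=8, len=2). Copied 'HH' from pos 12. Output: "IHIHHHHHHHHHHHHHHHTAHH"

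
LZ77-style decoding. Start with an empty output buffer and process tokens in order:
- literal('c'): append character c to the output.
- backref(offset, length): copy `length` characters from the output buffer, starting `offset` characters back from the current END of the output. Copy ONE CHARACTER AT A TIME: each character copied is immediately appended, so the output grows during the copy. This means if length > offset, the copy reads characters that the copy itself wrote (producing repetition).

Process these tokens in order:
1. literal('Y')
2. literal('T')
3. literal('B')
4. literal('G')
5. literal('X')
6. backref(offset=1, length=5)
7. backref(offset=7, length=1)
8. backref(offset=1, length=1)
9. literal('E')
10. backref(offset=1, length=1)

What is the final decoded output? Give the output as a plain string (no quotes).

Answer: YTBGXXXXXXGGEE

Derivation:
Token 1: literal('Y'). Output: "Y"
Token 2: literal('T'). Output: "YT"
Token 3: literal('B'). Output: "YTB"
Token 4: literal('G'). Output: "YTBG"
Token 5: literal('X'). Output: "YTBGX"
Token 6: backref(off=1, len=5) (overlapping!). Copied 'XXXXX' from pos 4. Output: "YTBGXXXXXX"
Token 7: backref(off=7, len=1). Copied 'G' from pos 3. Output: "YTBGXXXXXXG"
Token 8: backref(off=1, len=1). Copied 'G' from pos 10. Output: "YTBGXXXXXXGG"
Token 9: literal('E'). Output: "YTBGXXXXXXGGE"
Token 10: backref(off=1, len=1). Copied 'E' from pos 12. Output: "YTBGXXXXXXGGEE"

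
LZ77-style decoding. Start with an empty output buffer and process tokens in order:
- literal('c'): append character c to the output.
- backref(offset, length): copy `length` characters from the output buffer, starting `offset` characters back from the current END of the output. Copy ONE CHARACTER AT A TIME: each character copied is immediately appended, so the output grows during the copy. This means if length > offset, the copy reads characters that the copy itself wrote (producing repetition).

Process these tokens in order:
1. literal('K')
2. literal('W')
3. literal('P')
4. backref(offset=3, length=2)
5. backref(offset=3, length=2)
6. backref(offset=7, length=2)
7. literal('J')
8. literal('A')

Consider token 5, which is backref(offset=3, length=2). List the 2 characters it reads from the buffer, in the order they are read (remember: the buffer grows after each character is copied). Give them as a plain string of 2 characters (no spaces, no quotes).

Token 1: literal('K'). Output: "K"
Token 2: literal('W'). Output: "KW"
Token 3: literal('P'). Output: "KWP"
Token 4: backref(off=3, len=2). Copied 'KW' from pos 0. Output: "KWPKW"
Token 5: backref(off=3, len=2). Buffer before: "KWPKW" (len 5)
  byte 1: read out[2]='P', append. Buffer now: "KWPKWP"
  byte 2: read out[3]='K', append. Buffer now: "KWPKWPK"

Answer: PK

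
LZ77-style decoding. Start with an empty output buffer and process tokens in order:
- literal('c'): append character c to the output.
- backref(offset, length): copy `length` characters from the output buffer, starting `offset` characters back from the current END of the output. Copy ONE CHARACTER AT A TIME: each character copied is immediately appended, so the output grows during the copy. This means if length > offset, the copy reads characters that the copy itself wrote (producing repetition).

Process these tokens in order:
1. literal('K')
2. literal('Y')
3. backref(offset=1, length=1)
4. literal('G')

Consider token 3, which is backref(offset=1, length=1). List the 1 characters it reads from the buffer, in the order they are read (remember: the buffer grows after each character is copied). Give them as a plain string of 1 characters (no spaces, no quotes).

Token 1: literal('K'). Output: "K"
Token 2: literal('Y'). Output: "KY"
Token 3: backref(off=1, len=1). Buffer before: "KY" (len 2)
  byte 1: read out[1]='Y', append. Buffer now: "KYY"

Answer: Y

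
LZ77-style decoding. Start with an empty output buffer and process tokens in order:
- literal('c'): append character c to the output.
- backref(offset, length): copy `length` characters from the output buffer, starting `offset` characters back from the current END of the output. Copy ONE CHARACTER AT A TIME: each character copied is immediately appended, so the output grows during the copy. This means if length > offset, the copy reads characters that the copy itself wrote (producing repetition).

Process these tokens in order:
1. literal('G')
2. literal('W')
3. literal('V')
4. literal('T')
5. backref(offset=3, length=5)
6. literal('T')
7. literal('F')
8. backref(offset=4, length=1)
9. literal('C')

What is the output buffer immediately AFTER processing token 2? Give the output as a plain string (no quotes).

Answer: GW

Derivation:
Token 1: literal('G'). Output: "G"
Token 2: literal('W'). Output: "GW"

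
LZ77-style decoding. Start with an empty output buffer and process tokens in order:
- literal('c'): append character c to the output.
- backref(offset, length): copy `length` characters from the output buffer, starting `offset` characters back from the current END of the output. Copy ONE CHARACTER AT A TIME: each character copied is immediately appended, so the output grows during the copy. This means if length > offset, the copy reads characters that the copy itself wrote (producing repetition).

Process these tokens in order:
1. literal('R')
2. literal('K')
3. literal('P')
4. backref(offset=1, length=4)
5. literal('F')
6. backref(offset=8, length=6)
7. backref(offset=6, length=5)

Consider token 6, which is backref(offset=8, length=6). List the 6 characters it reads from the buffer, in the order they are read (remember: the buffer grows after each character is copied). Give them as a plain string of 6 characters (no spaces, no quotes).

Answer: RKPPPP

Derivation:
Token 1: literal('R'). Output: "R"
Token 2: literal('K'). Output: "RK"
Token 3: literal('P'). Output: "RKP"
Token 4: backref(off=1, len=4) (overlapping!). Copied 'PPPP' from pos 2. Output: "RKPPPPP"
Token 5: literal('F'). Output: "RKPPPPPF"
Token 6: backref(off=8, len=6). Buffer before: "RKPPPPPF" (len 8)
  byte 1: read out[0]='R', append. Buffer now: "RKPPPPPFR"
  byte 2: read out[1]='K', append. Buffer now: "RKPPPPPFRK"
  byte 3: read out[2]='P', append. Buffer now: "RKPPPPPFRKP"
  byte 4: read out[3]='P', append. Buffer now: "RKPPPPPFRKPP"
  byte 5: read out[4]='P', append. Buffer now: "RKPPPPPFRKPPP"
  byte 6: read out[5]='P', append. Buffer now: "RKPPPPPFRKPPPP"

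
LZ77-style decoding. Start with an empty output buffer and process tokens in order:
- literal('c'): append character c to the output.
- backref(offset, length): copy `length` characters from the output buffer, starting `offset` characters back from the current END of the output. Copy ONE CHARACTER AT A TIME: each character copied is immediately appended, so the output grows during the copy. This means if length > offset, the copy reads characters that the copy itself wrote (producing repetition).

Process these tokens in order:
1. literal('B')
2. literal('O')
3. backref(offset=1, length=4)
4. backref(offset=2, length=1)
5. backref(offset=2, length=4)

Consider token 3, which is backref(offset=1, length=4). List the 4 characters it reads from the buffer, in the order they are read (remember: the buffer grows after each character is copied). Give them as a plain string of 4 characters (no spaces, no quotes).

Token 1: literal('B'). Output: "B"
Token 2: literal('O'). Output: "BO"
Token 3: backref(off=1, len=4). Buffer before: "BO" (len 2)
  byte 1: read out[1]='O', append. Buffer now: "BOO"
  byte 2: read out[2]='O', append. Buffer now: "BOOO"
  byte 3: read out[3]='O', append. Buffer now: "BOOOO"
  byte 4: read out[4]='O', append. Buffer now: "BOOOOO"

Answer: OOOO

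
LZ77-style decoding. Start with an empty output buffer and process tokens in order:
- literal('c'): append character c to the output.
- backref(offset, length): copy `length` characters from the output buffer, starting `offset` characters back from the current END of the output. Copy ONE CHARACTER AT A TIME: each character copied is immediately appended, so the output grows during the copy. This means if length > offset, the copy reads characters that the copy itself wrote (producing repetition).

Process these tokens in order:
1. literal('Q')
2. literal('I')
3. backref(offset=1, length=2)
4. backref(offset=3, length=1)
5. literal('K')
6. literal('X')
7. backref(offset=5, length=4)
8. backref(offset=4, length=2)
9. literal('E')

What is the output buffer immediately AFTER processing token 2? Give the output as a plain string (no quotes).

Answer: QI

Derivation:
Token 1: literal('Q'). Output: "Q"
Token 2: literal('I'). Output: "QI"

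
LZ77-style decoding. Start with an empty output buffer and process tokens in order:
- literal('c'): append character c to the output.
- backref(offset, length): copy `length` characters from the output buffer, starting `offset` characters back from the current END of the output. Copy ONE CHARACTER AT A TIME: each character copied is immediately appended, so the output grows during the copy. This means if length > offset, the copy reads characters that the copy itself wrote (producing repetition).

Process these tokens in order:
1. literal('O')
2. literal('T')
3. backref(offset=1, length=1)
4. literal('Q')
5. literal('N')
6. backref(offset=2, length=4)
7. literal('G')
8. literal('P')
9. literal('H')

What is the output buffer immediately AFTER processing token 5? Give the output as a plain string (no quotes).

Answer: OTTQN

Derivation:
Token 1: literal('O'). Output: "O"
Token 2: literal('T'). Output: "OT"
Token 3: backref(off=1, len=1). Copied 'T' from pos 1. Output: "OTT"
Token 4: literal('Q'). Output: "OTTQ"
Token 5: literal('N'). Output: "OTTQN"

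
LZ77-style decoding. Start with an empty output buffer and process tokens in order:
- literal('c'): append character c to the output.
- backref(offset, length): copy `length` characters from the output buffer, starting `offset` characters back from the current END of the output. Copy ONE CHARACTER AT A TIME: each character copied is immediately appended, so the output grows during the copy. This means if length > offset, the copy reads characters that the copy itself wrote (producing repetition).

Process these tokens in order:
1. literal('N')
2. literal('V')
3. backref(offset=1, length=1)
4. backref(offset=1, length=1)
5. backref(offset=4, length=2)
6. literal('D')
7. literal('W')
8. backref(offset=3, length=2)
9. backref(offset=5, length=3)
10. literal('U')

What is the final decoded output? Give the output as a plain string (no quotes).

Answer: NVVVNVDWVDVDWU

Derivation:
Token 1: literal('N'). Output: "N"
Token 2: literal('V'). Output: "NV"
Token 3: backref(off=1, len=1). Copied 'V' from pos 1. Output: "NVV"
Token 4: backref(off=1, len=1). Copied 'V' from pos 2. Output: "NVVV"
Token 5: backref(off=4, len=2). Copied 'NV' from pos 0. Output: "NVVVNV"
Token 6: literal('D'). Output: "NVVVNVD"
Token 7: literal('W'). Output: "NVVVNVDW"
Token 8: backref(off=3, len=2). Copied 'VD' from pos 5. Output: "NVVVNVDWVD"
Token 9: backref(off=5, len=3). Copied 'VDW' from pos 5. Output: "NVVVNVDWVDVDW"
Token 10: literal('U'). Output: "NVVVNVDWVDVDWU"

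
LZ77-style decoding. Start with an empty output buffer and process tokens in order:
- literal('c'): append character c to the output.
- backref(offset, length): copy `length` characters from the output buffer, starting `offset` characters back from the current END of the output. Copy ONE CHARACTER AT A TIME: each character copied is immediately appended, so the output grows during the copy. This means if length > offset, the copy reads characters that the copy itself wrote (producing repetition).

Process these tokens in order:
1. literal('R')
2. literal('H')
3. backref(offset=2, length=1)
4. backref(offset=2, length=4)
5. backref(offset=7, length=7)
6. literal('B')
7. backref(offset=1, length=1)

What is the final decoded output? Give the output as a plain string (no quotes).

Answer: RHRHRHRRHRHRHRBB

Derivation:
Token 1: literal('R'). Output: "R"
Token 2: literal('H'). Output: "RH"
Token 3: backref(off=2, len=1). Copied 'R' from pos 0. Output: "RHR"
Token 4: backref(off=2, len=4) (overlapping!). Copied 'HRHR' from pos 1. Output: "RHRHRHR"
Token 5: backref(off=7, len=7). Copied 'RHRHRHR' from pos 0. Output: "RHRHRHRRHRHRHR"
Token 6: literal('B'). Output: "RHRHRHRRHRHRHRB"
Token 7: backref(off=1, len=1). Copied 'B' from pos 14. Output: "RHRHRHRRHRHRHRBB"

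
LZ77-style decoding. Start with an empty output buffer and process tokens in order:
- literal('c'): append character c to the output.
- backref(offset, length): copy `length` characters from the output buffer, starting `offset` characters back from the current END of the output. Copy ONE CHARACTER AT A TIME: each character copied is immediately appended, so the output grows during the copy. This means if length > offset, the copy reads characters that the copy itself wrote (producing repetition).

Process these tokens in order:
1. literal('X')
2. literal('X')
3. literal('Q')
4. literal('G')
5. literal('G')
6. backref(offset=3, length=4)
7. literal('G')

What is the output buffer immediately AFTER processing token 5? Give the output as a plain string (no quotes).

Token 1: literal('X'). Output: "X"
Token 2: literal('X'). Output: "XX"
Token 3: literal('Q'). Output: "XXQ"
Token 4: literal('G'). Output: "XXQG"
Token 5: literal('G'). Output: "XXQGG"

Answer: XXQGG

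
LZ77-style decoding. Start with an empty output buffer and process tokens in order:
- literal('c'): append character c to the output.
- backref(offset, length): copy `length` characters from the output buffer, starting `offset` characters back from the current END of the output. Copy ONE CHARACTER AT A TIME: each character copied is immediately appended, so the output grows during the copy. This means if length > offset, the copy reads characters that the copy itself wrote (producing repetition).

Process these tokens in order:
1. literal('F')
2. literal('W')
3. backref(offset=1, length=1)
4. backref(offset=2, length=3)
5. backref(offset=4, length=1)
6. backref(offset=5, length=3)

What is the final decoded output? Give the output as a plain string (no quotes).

Answer: FWWWWWWWWW

Derivation:
Token 1: literal('F'). Output: "F"
Token 2: literal('W'). Output: "FW"
Token 3: backref(off=1, len=1). Copied 'W' from pos 1. Output: "FWW"
Token 4: backref(off=2, len=3) (overlapping!). Copied 'WWW' from pos 1. Output: "FWWWWW"
Token 5: backref(off=4, len=1). Copied 'W' from pos 2. Output: "FWWWWWW"
Token 6: backref(off=5, len=3). Copied 'WWW' from pos 2. Output: "FWWWWWWWWW"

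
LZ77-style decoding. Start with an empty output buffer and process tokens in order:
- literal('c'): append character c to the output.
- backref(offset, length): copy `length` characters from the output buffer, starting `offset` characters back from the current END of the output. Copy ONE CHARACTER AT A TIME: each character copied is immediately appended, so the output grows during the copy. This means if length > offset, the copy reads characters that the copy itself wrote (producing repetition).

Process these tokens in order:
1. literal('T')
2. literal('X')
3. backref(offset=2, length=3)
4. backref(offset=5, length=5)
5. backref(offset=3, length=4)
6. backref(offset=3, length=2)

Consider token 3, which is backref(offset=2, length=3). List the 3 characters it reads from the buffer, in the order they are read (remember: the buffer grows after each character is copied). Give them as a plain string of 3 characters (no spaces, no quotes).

Answer: TXT

Derivation:
Token 1: literal('T'). Output: "T"
Token 2: literal('X'). Output: "TX"
Token 3: backref(off=2, len=3). Buffer before: "TX" (len 2)
  byte 1: read out[0]='T', append. Buffer now: "TXT"
  byte 2: read out[1]='X', append. Buffer now: "TXTX"
  byte 3: read out[2]='T', append. Buffer now: "TXTXT"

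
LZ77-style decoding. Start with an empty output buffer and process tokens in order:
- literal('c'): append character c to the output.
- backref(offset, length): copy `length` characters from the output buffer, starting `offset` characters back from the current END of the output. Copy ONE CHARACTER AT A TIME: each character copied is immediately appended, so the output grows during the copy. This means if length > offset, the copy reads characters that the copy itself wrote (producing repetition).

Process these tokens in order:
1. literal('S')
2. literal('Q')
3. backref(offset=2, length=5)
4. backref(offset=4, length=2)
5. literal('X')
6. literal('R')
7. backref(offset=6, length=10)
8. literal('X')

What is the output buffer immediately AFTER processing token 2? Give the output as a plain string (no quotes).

Token 1: literal('S'). Output: "S"
Token 2: literal('Q'). Output: "SQ"

Answer: SQ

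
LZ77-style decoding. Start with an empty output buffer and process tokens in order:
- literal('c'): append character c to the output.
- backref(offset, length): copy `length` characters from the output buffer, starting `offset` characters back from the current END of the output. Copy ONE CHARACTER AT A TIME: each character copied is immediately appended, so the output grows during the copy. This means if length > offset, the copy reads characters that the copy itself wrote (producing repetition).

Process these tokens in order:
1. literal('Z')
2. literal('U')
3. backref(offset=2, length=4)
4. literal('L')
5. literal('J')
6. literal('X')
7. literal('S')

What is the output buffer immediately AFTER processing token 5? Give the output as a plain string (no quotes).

Token 1: literal('Z'). Output: "Z"
Token 2: literal('U'). Output: "ZU"
Token 3: backref(off=2, len=4) (overlapping!). Copied 'ZUZU' from pos 0. Output: "ZUZUZU"
Token 4: literal('L'). Output: "ZUZUZUL"
Token 5: literal('J'). Output: "ZUZUZULJ"

Answer: ZUZUZULJ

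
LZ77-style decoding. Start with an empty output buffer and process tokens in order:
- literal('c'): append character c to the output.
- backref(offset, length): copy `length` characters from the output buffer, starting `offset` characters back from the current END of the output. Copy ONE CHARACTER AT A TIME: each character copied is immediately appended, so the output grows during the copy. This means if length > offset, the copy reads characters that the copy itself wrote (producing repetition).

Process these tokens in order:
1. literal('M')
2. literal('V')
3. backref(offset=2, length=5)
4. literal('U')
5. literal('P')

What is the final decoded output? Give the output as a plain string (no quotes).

Token 1: literal('M'). Output: "M"
Token 2: literal('V'). Output: "MV"
Token 3: backref(off=2, len=5) (overlapping!). Copied 'MVMVM' from pos 0. Output: "MVMVMVM"
Token 4: literal('U'). Output: "MVMVMVMU"
Token 5: literal('P'). Output: "MVMVMVMUP"

Answer: MVMVMVMUP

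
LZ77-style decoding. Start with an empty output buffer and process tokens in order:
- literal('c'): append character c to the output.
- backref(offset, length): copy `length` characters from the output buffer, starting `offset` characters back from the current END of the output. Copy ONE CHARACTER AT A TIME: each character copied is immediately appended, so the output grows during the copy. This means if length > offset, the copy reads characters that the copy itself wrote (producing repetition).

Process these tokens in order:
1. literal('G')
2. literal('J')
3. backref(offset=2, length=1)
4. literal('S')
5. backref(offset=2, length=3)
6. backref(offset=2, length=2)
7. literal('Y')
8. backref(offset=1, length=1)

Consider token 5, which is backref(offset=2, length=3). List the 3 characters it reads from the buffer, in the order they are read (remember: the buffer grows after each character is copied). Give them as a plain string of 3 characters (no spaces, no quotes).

Token 1: literal('G'). Output: "G"
Token 2: literal('J'). Output: "GJ"
Token 3: backref(off=2, len=1). Copied 'G' from pos 0. Output: "GJG"
Token 4: literal('S'). Output: "GJGS"
Token 5: backref(off=2, len=3). Buffer before: "GJGS" (len 4)
  byte 1: read out[2]='G', append. Buffer now: "GJGSG"
  byte 2: read out[3]='S', append. Buffer now: "GJGSGS"
  byte 3: read out[4]='G', append. Buffer now: "GJGSGSG"

Answer: GSG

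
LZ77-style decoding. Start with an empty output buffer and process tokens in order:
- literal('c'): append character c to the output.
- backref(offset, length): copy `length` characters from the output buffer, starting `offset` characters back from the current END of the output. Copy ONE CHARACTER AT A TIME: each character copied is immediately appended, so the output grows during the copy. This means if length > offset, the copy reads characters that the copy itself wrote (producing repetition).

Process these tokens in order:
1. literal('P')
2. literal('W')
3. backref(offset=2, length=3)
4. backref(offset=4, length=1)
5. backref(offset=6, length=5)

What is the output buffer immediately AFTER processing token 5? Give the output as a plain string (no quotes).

Answer: PWPWPWPWPWP

Derivation:
Token 1: literal('P'). Output: "P"
Token 2: literal('W'). Output: "PW"
Token 3: backref(off=2, len=3) (overlapping!). Copied 'PWP' from pos 0. Output: "PWPWP"
Token 4: backref(off=4, len=1). Copied 'W' from pos 1. Output: "PWPWPW"
Token 5: backref(off=6, len=5). Copied 'PWPWP' from pos 0. Output: "PWPWPWPWPWP"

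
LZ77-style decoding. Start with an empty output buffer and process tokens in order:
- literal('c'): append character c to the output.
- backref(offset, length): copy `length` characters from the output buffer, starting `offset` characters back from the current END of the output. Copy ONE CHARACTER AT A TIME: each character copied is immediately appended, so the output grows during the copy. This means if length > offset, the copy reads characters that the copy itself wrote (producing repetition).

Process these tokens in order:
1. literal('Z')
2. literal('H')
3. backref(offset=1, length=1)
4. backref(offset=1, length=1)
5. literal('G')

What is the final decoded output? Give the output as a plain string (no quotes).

Answer: ZHHHG

Derivation:
Token 1: literal('Z'). Output: "Z"
Token 2: literal('H'). Output: "ZH"
Token 3: backref(off=1, len=1). Copied 'H' from pos 1. Output: "ZHH"
Token 4: backref(off=1, len=1). Copied 'H' from pos 2. Output: "ZHHH"
Token 5: literal('G'). Output: "ZHHHG"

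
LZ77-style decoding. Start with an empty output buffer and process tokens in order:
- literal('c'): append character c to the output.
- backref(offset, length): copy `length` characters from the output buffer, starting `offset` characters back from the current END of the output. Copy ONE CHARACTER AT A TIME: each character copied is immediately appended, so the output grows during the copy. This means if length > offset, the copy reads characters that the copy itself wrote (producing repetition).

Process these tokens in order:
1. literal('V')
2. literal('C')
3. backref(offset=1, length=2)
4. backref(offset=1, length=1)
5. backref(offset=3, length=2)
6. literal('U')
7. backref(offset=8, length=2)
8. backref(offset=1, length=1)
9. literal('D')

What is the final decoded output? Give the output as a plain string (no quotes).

Token 1: literal('V'). Output: "V"
Token 2: literal('C'). Output: "VC"
Token 3: backref(off=1, len=2) (overlapping!). Copied 'CC' from pos 1. Output: "VCCC"
Token 4: backref(off=1, len=1). Copied 'C' from pos 3. Output: "VCCCC"
Token 5: backref(off=3, len=2). Copied 'CC' from pos 2. Output: "VCCCCCC"
Token 6: literal('U'). Output: "VCCCCCCU"
Token 7: backref(off=8, len=2). Copied 'VC' from pos 0. Output: "VCCCCCCUVC"
Token 8: backref(off=1, len=1). Copied 'C' from pos 9. Output: "VCCCCCCUVCC"
Token 9: literal('D'). Output: "VCCCCCCUVCCD"

Answer: VCCCCCCUVCCD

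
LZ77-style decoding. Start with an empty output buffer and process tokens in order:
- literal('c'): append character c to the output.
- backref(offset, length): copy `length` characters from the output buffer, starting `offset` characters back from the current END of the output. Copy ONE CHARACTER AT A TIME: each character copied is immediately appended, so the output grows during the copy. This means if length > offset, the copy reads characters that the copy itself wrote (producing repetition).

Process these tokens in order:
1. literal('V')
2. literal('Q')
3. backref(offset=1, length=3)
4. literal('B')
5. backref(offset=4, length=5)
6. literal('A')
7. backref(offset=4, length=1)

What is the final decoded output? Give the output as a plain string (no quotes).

Answer: VQQQQBQQQBQAQ

Derivation:
Token 1: literal('V'). Output: "V"
Token 2: literal('Q'). Output: "VQ"
Token 3: backref(off=1, len=3) (overlapping!). Copied 'QQQ' from pos 1. Output: "VQQQQ"
Token 4: literal('B'). Output: "VQQQQB"
Token 5: backref(off=4, len=5) (overlapping!). Copied 'QQQBQ' from pos 2. Output: "VQQQQBQQQBQ"
Token 6: literal('A'). Output: "VQQQQBQQQBQA"
Token 7: backref(off=4, len=1). Copied 'Q' from pos 8. Output: "VQQQQBQQQBQAQ"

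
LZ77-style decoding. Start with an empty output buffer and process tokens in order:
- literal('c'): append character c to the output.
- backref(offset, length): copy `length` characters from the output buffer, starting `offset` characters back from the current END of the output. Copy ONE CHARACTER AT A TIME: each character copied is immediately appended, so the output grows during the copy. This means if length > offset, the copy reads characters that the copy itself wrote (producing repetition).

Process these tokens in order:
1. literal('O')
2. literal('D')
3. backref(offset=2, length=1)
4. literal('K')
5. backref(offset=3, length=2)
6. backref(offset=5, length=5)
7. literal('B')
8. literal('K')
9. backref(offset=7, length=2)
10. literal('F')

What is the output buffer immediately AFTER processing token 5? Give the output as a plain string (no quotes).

Token 1: literal('O'). Output: "O"
Token 2: literal('D'). Output: "OD"
Token 3: backref(off=2, len=1). Copied 'O' from pos 0. Output: "ODO"
Token 4: literal('K'). Output: "ODOK"
Token 5: backref(off=3, len=2). Copied 'DO' from pos 1. Output: "ODOKDO"

Answer: ODOKDO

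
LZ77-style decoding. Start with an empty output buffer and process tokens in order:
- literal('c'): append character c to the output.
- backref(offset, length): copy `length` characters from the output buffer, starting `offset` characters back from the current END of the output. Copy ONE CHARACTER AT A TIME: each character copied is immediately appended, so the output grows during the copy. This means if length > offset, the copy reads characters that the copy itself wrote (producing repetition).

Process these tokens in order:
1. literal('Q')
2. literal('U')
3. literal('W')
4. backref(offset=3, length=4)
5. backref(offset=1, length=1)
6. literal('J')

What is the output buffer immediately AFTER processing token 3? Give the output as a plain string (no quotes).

Token 1: literal('Q'). Output: "Q"
Token 2: literal('U'). Output: "QU"
Token 3: literal('W'). Output: "QUW"

Answer: QUW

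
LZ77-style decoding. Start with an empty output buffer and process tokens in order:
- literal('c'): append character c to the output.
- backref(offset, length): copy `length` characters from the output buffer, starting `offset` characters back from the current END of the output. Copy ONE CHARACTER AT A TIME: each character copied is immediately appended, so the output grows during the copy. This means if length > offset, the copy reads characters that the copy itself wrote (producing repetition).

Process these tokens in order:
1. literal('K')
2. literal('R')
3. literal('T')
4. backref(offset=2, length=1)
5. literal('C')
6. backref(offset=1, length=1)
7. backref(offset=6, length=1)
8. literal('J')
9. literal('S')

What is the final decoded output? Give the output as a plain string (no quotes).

Token 1: literal('K'). Output: "K"
Token 2: literal('R'). Output: "KR"
Token 3: literal('T'). Output: "KRT"
Token 4: backref(off=2, len=1). Copied 'R' from pos 1. Output: "KRTR"
Token 5: literal('C'). Output: "KRTRC"
Token 6: backref(off=1, len=1). Copied 'C' from pos 4. Output: "KRTRCC"
Token 7: backref(off=6, len=1). Copied 'K' from pos 0. Output: "KRTRCCK"
Token 8: literal('J'). Output: "KRTRCCKJ"
Token 9: literal('S'). Output: "KRTRCCKJS"

Answer: KRTRCCKJS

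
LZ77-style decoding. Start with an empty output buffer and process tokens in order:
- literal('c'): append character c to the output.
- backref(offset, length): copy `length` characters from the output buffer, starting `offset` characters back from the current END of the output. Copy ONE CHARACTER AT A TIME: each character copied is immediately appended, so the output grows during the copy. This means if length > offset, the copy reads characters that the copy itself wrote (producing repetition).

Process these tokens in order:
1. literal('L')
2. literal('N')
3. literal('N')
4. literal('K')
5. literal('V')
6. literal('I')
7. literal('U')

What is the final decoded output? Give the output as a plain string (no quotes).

Answer: LNNKVIU

Derivation:
Token 1: literal('L'). Output: "L"
Token 2: literal('N'). Output: "LN"
Token 3: literal('N'). Output: "LNN"
Token 4: literal('K'). Output: "LNNK"
Token 5: literal('V'). Output: "LNNKV"
Token 6: literal('I'). Output: "LNNKVI"
Token 7: literal('U'). Output: "LNNKVIU"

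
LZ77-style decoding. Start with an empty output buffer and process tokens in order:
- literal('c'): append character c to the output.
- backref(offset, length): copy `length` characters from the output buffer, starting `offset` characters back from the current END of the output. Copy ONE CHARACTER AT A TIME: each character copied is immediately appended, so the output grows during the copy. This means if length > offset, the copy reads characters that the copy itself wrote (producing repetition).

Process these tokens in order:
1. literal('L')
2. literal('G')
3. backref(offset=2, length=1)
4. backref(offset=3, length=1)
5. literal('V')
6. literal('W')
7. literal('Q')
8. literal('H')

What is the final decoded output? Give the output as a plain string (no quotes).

Token 1: literal('L'). Output: "L"
Token 2: literal('G'). Output: "LG"
Token 3: backref(off=2, len=1). Copied 'L' from pos 0. Output: "LGL"
Token 4: backref(off=3, len=1). Copied 'L' from pos 0. Output: "LGLL"
Token 5: literal('V'). Output: "LGLLV"
Token 6: literal('W'). Output: "LGLLVW"
Token 7: literal('Q'). Output: "LGLLVWQ"
Token 8: literal('H'). Output: "LGLLVWQH"

Answer: LGLLVWQH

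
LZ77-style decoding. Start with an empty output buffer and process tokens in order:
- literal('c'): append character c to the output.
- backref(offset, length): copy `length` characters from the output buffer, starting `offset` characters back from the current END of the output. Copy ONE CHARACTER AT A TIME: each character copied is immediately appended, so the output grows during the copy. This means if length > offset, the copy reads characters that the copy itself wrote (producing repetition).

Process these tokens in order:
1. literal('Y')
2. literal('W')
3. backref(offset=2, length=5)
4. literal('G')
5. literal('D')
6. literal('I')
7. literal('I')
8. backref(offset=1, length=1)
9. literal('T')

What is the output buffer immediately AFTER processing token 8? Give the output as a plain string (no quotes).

Token 1: literal('Y'). Output: "Y"
Token 2: literal('W'). Output: "YW"
Token 3: backref(off=2, len=5) (overlapping!). Copied 'YWYWY' from pos 0. Output: "YWYWYWY"
Token 4: literal('G'). Output: "YWYWYWYG"
Token 5: literal('D'). Output: "YWYWYWYGD"
Token 6: literal('I'). Output: "YWYWYWYGDI"
Token 7: literal('I'). Output: "YWYWYWYGDII"
Token 8: backref(off=1, len=1). Copied 'I' from pos 10. Output: "YWYWYWYGDIII"

Answer: YWYWYWYGDIII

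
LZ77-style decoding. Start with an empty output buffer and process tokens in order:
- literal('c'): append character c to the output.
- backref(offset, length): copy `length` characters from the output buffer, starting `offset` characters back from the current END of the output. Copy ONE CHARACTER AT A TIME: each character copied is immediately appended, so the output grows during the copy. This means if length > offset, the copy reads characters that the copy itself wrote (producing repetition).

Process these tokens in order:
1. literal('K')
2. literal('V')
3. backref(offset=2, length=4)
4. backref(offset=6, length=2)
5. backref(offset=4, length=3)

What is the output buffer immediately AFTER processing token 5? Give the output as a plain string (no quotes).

Token 1: literal('K'). Output: "K"
Token 2: literal('V'). Output: "KV"
Token 3: backref(off=2, len=4) (overlapping!). Copied 'KVKV' from pos 0. Output: "KVKVKV"
Token 4: backref(off=6, len=2). Copied 'KV' from pos 0. Output: "KVKVKVKV"
Token 5: backref(off=4, len=3). Copied 'KVK' from pos 4. Output: "KVKVKVKVKVK"

Answer: KVKVKVKVKVK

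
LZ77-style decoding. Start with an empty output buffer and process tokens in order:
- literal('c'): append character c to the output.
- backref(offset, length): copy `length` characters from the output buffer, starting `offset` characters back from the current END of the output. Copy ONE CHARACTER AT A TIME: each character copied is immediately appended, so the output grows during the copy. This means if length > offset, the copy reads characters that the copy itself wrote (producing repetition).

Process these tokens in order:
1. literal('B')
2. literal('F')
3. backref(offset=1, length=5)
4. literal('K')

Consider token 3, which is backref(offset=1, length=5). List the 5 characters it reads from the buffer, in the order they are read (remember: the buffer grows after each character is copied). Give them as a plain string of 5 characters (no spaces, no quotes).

Answer: FFFFF

Derivation:
Token 1: literal('B'). Output: "B"
Token 2: literal('F'). Output: "BF"
Token 3: backref(off=1, len=5). Buffer before: "BF" (len 2)
  byte 1: read out[1]='F', append. Buffer now: "BFF"
  byte 2: read out[2]='F', append. Buffer now: "BFFF"
  byte 3: read out[3]='F', append. Buffer now: "BFFFF"
  byte 4: read out[4]='F', append. Buffer now: "BFFFFF"
  byte 5: read out[5]='F', append. Buffer now: "BFFFFFF"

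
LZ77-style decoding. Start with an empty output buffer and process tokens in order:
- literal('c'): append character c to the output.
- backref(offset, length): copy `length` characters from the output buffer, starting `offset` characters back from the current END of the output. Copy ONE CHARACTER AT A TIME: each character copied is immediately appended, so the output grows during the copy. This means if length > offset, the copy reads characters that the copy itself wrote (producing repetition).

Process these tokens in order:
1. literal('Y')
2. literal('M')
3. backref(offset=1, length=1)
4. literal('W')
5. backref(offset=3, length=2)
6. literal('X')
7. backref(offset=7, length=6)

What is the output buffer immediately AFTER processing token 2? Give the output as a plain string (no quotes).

Token 1: literal('Y'). Output: "Y"
Token 2: literal('M'). Output: "YM"

Answer: YM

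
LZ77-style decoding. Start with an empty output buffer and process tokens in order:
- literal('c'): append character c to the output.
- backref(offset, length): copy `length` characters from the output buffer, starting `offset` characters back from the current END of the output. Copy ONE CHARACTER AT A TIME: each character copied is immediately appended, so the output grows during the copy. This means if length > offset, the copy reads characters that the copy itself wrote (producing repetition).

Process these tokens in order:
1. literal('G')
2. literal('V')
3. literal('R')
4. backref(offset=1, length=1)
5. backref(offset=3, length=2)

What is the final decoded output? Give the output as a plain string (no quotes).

Token 1: literal('G'). Output: "G"
Token 2: literal('V'). Output: "GV"
Token 3: literal('R'). Output: "GVR"
Token 4: backref(off=1, len=1). Copied 'R' from pos 2. Output: "GVRR"
Token 5: backref(off=3, len=2). Copied 'VR' from pos 1. Output: "GVRRVR"

Answer: GVRRVR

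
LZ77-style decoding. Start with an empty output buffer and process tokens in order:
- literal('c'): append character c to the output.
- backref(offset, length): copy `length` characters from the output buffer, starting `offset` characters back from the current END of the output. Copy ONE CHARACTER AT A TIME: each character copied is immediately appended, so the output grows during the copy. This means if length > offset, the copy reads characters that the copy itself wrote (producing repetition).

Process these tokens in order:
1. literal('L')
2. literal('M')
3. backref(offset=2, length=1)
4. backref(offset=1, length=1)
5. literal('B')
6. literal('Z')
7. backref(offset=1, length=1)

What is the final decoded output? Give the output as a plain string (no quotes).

Token 1: literal('L'). Output: "L"
Token 2: literal('M'). Output: "LM"
Token 3: backref(off=2, len=1). Copied 'L' from pos 0. Output: "LML"
Token 4: backref(off=1, len=1). Copied 'L' from pos 2. Output: "LMLL"
Token 5: literal('B'). Output: "LMLLB"
Token 6: literal('Z'). Output: "LMLLBZ"
Token 7: backref(off=1, len=1). Copied 'Z' from pos 5. Output: "LMLLBZZ"

Answer: LMLLBZZ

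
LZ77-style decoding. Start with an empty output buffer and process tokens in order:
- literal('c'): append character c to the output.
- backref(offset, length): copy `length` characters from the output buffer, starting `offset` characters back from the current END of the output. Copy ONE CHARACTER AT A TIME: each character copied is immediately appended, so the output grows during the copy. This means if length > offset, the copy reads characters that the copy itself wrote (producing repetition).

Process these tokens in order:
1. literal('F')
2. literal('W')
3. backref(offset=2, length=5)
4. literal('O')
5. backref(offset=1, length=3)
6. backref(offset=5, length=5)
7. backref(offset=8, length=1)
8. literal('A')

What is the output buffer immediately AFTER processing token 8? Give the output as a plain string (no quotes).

Answer: FWFWFWFOOOOFOOOOOA

Derivation:
Token 1: literal('F'). Output: "F"
Token 2: literal('W'). Output: "FW"
Token 3: backref(off=2, len=5) (overlapping!). Copied 'FWFWF' from pos 0. Output: "FWFWFWF"
Token 4: literal('O'). Output: "FWFWFWFO"
Token 5: backref(off=1, len=3) (overlapping!). Copied 'OOO' from pos 7. Output: "FWFWFWFOOOO"
Token 6: backref(off=5, len=5). Copied 'FOOOO' from pos 6. Output: "FWFWFWFOOOOFOOOO"
Token 7: backref(off=8, len=1). Copied 'O' from pos 8. Output: "FWFWFWFOOOOFOOOOO"
Token 8: literal('A'). Output: "FWFWFWFOOOOFOOOOOA"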